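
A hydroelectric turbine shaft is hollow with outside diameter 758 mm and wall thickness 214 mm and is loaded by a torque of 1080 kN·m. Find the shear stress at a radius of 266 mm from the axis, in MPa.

J = π(d_o⁴ − d_i⁴)/32 = π(0.758⁴ − 0.330⁴)/32 = 0.03125 m⁴.
Shear stress varies linearly with radius: τ = T·r/J = 1.080e6 × 0.266 / 0.03125 = 9.194×10^6 Pa.

9.19 MPa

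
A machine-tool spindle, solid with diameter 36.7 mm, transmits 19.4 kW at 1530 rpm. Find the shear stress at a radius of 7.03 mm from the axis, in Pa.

4.78e6 Pa

ω = 2π·1530/60 = 160.2 rad/s, so T = P/ω = 19.4×10³ / 160.2 = 121.1 N·m.
J = πd⁴/32 = π(0.0367)⁴/32 = 1.781×10^-7 m⁴.
Shear stress varies linearly with radius: τ = T·r/J = 121.1 × 0.00703 / 1.781×10^-7 = 4.779×10^6 Pa.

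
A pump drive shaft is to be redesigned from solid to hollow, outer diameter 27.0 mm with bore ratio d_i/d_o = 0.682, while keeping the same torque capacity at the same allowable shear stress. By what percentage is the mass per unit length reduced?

37.1 %

Equal τ_max and T ⇒ the solid shaft needs d_s³ = d_o³(1−k⁴), so d_s = 27.0·(1−0.682⁴)^(1/3) = 24.89 mm.
Area ratio A_h/A_s = d_o²(1−k²)/d_s² = (1−k²)/(1−k⁴)^(2/3) = 0.6293.
Mass saving = 1 − 0.6293 = 37.1 %.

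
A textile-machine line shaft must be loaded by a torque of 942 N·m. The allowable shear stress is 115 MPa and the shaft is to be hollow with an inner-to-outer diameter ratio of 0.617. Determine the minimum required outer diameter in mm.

36.5 mm

For a hollow shaft with d_i/d_o = 0.617: τ_max = 16T/(π d_o³ (1−k⁴)), so d_o = [16T/(π τ_allow (1−k⁴))]^(1/3) = [16·942.0/(π·1.15×10^8·0.8551)]^(1/3) = 0.03654 m.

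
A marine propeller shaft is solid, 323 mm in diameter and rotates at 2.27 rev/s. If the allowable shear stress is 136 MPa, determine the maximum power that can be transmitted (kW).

12800 kW

J = πd⁴/32 = π(0.323)⁴/32 = 1.069×10^-3 m⁴.
T_max = τ_allow·J/r = 1.36×10^8 × 1.069×10^-3 / 0.162 = 899900 N·m.
ω = 2π·2.27 = 14.26 rad/s, so P_max = T_max·ω = 1.283×10^7 W.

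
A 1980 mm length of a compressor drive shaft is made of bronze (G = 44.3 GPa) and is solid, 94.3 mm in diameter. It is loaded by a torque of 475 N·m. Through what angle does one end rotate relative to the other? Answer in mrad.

2.73 mrad

J = πd⁴/32 = π(0.0943)⁴/32 = 7.763×10^-6 m⁴.
θ = T·L/(G·J) = 475.0 × 1.98 / (44.3×10⁹ × 7.763×10^-6) = 2.735×10^-3 rad.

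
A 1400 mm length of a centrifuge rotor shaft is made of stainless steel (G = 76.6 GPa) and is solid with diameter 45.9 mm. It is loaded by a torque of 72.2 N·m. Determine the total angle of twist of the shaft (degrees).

0.174°

J = πd⁴/32 = π(0.0459)⁴/32 = 4.358×10^-7 m⁴.
θ = T·L/(G·J) = 72.20 × 1.40 / (76.6×10⁹ × 4.358×10^-7) = 3.028×10^-3 rad.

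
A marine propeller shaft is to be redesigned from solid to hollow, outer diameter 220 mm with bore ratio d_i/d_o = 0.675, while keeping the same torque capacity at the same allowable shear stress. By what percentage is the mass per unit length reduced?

Equal τ_max and T ⇒ the solid shaft needs d_s³ = d_o³(1−k⁴), so d_s = 220·(1−0.675⁴)^(1/3) = 203.6 mm.
Area ratio A_h/A_s = d_o²(1−k²)/d_s² = (1−k²)/(1−k⁴)^(2/3) = 0.6357.
Mass saving = 1 − 0.6357 = 36.4 %.

36.4 %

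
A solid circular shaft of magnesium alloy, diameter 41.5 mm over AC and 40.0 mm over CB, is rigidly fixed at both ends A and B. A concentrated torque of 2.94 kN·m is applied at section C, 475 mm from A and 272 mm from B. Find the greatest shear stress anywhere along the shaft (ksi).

Compatibility: T_A·a/J_AC = T_B·b/J_CB with T_A + T_B = T₀.
J_AC = 2.91×10^-7 m⁴, J_CB = 2.51×10^-7 m⁴, so T_A = T₀·(J_AC/a)/((J_AC/a)+(J_CB/b)) = 1173 N·m, T_B = 1767 N·m.
τ in each portion: τ_AC = 8.36×10^7 Pa, τ_CB = 1.41×10^8 Pa; maximum is in CB.
τ_max = T_CB·r/J = 1767·0.0200/2.51×10^-7 = 1.406×10^8 Pa.

20.4 ksi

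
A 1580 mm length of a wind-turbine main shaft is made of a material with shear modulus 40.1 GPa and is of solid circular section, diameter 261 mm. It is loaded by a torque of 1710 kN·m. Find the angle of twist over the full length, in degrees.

8.47°

J = πd⁴/32 = π(0.261)⁴/32 = 4.556×10^-4 m⁴.
θ = T·L/(G·J) = 1.710e6 × 1.58 / (40.1×10⁹ × 4.556×10^-4) = 0.1479 rad.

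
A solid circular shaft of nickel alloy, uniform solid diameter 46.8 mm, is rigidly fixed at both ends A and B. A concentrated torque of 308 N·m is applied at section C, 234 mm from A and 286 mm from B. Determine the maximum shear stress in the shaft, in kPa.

With uniform GJ and both ends fixed, compatibility θ_AC = θ_CB gives T_A·a = T_B·b, together with T_A + T_B = T₀.
T_A = T₀·b/(a+b) = 308.0·286/520.0 = 169.4 N·m; T_B = 138.6 N·m.
τ in each portion: τ_AC = 8.42×10^6 Pa, τ_CB = 6.89×10^6 Pa; maximum is in AC.
τ_max = T_AC·r/J = 169.4·0.0234/4.71×10^-7 = 8.417×10^6 Pa.

8420 kPa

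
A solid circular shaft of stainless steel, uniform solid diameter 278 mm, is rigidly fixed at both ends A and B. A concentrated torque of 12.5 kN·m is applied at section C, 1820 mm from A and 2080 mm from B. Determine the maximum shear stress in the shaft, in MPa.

With uniform GJ and both ends fixed, compatibility θ_AC = θ_CB gives T_A·a = T_B·b, together with T_A + T_B = T₀.
T_A = T₀·b/(a+b) = 12500·2080/3900 = 6667 N·m; T_B = 5833 N·m.
τ in each portion: τ_AC = 1.58×10^6 Pa, τ_CB = 1.38×10^6 Pa; maximum is in AC.
τ_max = T_AC·r/J = 6667·0.139/5.86×10^-4 = 1.580×10^6 Pa.

1.58 MPa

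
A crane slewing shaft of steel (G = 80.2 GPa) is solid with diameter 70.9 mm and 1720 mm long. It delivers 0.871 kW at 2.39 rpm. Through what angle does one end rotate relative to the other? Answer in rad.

0.0301 rad

ω = 2π·2.39/60 = 0.2503 rad/s, so T = P/ω = 0.871×10³ / 0.2503 = 3480 N·m.
J = πd⁴/32 = π(0.0709)⁴/32 = 2.481×10^-6 m⁴.
θ = T·L/(G·J) = 3480 × 1.72 / (80.2×10⁹ × 2.481×10^-6) = 0.03009 rad.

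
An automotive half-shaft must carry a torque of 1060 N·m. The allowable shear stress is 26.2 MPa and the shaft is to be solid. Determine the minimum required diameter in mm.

59.1 mm

For a solid shaft τ_max = 16T/(πd³), so d = (16T/(π τ_allow))^(1/3) = (16·1060/(π·2.62×10^7))^(1/3) = 0.05906 m.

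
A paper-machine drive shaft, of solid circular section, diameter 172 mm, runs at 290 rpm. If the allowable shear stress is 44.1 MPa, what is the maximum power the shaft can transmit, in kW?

J = πd⁴/32 = π(0.172)⁴/32 = 8.592×10^-5 m⁴.
T_max = τ_allow·J/r = 4.41×10^7 × 8.592×10^-5 / 0.0860 = 44060 N·m.
ω = 2π·290/60 = 30.37 rad/s, so P_max = T_max·ω = 1.338×10^6 W.

1340 kW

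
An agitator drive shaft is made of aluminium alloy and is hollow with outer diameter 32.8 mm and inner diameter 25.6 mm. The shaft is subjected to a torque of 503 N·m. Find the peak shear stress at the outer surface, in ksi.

16.7 ksi

J = π(d_o⁴ − d_i⁴)/32 = π(0.0328⁴ − 0.0256⁴)/32 = 7.146×10^-8 m⁴.
τ_max = T·r/J = 503.0 × 0.0164 / 7.146×10^-8 = 1.154×10^8 Pa.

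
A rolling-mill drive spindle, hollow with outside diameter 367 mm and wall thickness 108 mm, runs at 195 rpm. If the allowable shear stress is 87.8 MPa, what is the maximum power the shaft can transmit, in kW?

16900 kW

J = π(d_o⁴ − d_i⁴)/32 = π(0.367⁴ − 0.151⁴)/32 = 1.730×10^-3 m⁴.
T_max = τ_allow·J/r = 8.78×10^7 × 1.730×10^-3 / 0.183 = 827700 N·m.
ω = 2π·195/60 = 20.42 rad/s, so P_max = T_max·ω = 1.690×10^7 W.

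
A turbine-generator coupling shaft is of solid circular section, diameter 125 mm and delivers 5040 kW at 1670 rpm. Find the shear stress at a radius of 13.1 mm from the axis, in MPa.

15.8 MPa

ω = 2π·1670/60 = 174.9 rad/s, so T = P/ω = 5040×10³ / 174.9 = 28820 N·m.
J = πd⁴/32 = π(0.125)⁴/32 = 2.397×10^-5 m⁴.
Shear stress varies linearly with radius: τ = T·r/J = 28820 × 0.0131 / 2.397×10^-5 = 1.575×10^7 Pa.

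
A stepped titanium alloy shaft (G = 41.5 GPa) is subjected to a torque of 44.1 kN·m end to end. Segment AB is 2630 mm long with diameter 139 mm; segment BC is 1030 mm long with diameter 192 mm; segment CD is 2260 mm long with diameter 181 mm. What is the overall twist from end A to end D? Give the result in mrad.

J_AB = π(0.139)⁴/32 = 3.66×10^-5 m⁴; J_BC = π(0.192)⁴/32 = 1.33×10^-4 m⁴; J_CD = π(0.181)⁴/32 = 1.05×10^-4 m⁴.
θ = (T/G)·Σ L_i/J_i = (44100/41.5×10⁹)·(2.63/3.66×10^-5 + 1.03/1.33×10^-4 + 2.26/1.05×10^-4) = 0.1073 rad.

107 mrad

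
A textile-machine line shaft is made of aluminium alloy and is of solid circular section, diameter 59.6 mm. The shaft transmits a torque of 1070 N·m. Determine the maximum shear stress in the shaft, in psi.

3730 psi

J = πd⁴/32 = π(0.0596)⁴/32 = 1.239×10^-6 m⁴.
τ_max = T·r/J = 1070 × 0.0298 / 1.239×10^-6 = 2.574×10^7 Pa.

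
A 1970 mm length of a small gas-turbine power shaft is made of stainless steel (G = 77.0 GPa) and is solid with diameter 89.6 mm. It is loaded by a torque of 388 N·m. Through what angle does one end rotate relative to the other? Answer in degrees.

J = πd⁴/32 = π(0.0896)⁴/32 = 6.327×10^-6 m⁴.
θ = T·L/(G·J) = 388.0 × 1.97 / (77.0×10⁹ × 6.327×10^-6) = 1.569×10^-3 rad.

0.0899°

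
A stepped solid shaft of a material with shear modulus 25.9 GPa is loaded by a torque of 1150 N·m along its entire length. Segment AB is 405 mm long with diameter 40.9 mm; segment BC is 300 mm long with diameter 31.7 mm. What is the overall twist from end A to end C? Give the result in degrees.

J_AB = π(0.0409)⁴/32 = 2.75×10^-7 m⁴; J_BC = π(0.0317)⁴/32 = 9.91×10^-8 m⁴.
θ = (T/G)·Σ L_i/J_i = (1150/25.9×10⁹)·(0.405/2.75×10^-7 + 0.300/9.91×10^-8) = 0.1998 rad.

11.4°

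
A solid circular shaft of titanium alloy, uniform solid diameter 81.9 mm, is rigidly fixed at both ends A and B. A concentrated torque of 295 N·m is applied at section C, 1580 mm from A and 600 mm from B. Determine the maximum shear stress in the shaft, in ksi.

With uniform GJ and both ends fixed, compatibility θ_AC = θ_CB gives T_A·a = T_B·b, together with T_A + T_B = T₀.
T_A = T₀·b/(a+b) = 295.0·600/2180 = 81.19 N·m; T_B = 213.8 N·m.
τ in each portion: τ_AC = 7.53×10^5 Pa, τ_CB = 1.98×10^6 Pa; maximum is in CB.
τ_max = T_CB·r/J = 213.8·0.0410/4.42×10^-6 = 1.982×10^6 Pa.

0.287 ksi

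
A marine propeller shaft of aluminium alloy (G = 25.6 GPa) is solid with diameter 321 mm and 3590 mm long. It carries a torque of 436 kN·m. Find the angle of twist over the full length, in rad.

0.0587 rad

J = πd⁴/32 = π(0.321)⁴/32 = 1.042×10^-3 m⁴.
θ = T·L/(G·J) = 436000 × 3.59 / (25.6×10⁹ × 1.042×10^-3) = 0.05866 rad.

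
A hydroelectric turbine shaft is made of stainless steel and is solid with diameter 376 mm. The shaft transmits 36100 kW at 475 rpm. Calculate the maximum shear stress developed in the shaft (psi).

10100 psi

ω = 2π·475/60 = 49.74 rad/s, so T = P/ω = 36100×10³ / 49.74 = 725700 N·m.
J = πd⁴/32 = π(0.376)⁴/32 = 1.962×10^-3 m⁴.
τ_max = T·r/J = 725700 × 0.188 / 1.962×10^-3 = 6.953×10^7 Pa.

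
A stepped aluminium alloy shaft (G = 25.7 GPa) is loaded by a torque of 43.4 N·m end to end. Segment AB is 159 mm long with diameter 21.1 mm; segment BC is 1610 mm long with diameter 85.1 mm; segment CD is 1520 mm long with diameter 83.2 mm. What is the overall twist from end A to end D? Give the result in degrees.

0.852°

J_AB = π(0.0211)⁴/32 = 1.95×10^-8 m⁴; J_BC = π(0.0851)⁴/32 = 5.15×10^-6 m⁴; J_CD = π(0.0832)⁴/32 = 4.70×10^-6 m⁴.
θ = (T/G)·Σ L_i/J_i = (43.40/25.7×10⁹)·(0.159/1.95×10^-8 + 1.61/5.15×10^-6 + 1.52/4.70×10^-6) = 0.01487 rad.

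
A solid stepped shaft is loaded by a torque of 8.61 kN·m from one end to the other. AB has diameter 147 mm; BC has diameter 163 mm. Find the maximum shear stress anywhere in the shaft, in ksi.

Under the same torque, τ_max = 16T/(πd³) is largest where d is smallest — segment AB (d = 147 mm).
τ_max = 16·8610/(π·(0.147)³) = 1.380×10^7 Pa.

2.00 ksi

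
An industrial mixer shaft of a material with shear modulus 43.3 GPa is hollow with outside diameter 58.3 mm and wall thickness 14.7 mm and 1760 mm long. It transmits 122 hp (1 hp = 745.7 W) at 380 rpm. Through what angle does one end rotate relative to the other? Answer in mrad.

ω = 2π·380/60 = 39.79 rad/s, so T = P/ω = 122×745.7 / 39.79 = 2286 N·m.
J = π(d_o⁴ − d_i⁴)/32 = π(0.0583⁴ − 0.0289⁴)/32 = 1.066×10^-6 m⁴.
θ = T·L/(G·J) = 2286 × 1.76 / (43.3×10⁹ × 1.066×10^-6) = 0.08720 rad.

87.2 mrad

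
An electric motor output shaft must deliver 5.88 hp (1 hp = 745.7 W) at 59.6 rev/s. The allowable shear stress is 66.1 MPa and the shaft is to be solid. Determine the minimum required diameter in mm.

ω = 2π·59.6 = 374.5 rad/s, so T = P/ω = 5.88×745.7 / 374.5 = 11.71 N·m.
For a solid shaft τ_max = 16T/(πd³), so d = (16T/(π τ_allow))^(1/3) = (16·11.71/(π·6.61×10^7))^(1/3) = 0.009663 m.

9.66 mm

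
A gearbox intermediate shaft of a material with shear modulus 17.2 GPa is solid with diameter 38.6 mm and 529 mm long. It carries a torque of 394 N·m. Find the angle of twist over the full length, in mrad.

55.6 mrad

J = πd⁴/32 = π(0.0386)⁴/32 = 2.179×10^-7 m⁴.
θ = T·L/(G·J) = 394.0 × 0.529 / (17.2×10⁹ × 2.179×10^-7) = 0.05560 rad.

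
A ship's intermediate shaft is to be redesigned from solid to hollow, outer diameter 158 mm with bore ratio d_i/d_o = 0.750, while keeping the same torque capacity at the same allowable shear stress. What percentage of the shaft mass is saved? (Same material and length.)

43.6 %

Equal τ_max and T ⇒ the solid shaft needs d_s³ = d_o³(1−k⁴), so d_s = 158·(1−0.750⁴)^(1/3) = 139.2 mm.
Area ratio A_h/A_s = d_o²(1−k²)/d_s² = (1−k²)/(1−k⁴)^(2/3) = 0.5638.
Mass saving = 1 − 0.5638 = 43.6 %.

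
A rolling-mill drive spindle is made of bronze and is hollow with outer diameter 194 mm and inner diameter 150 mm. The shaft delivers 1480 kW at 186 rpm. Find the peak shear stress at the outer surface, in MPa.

82.5 MPa

ω = 2π·186/60 = 19.48 rad/s, so T = P/ω = 1480×10³ / 19.48 = 75980 N·m.
J = π(d_o⁴ − d_i⁴)/32 = π(0.194⁴ − 0.150⁴)/32 = 8.936×10^-5 m⁴.
τ_max = T·r/J = 75980 × 0.0970 / 8.936×10^-5 = 8.248×10^7 Pa.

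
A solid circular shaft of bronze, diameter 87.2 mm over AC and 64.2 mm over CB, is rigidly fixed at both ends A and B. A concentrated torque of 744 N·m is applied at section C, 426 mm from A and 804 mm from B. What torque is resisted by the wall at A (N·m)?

Compatibility: T_A·a/J_AC = T_B·b/J_CB with T_A + T_B = T₀.
J_AC = 5.68×10^-6 m⁴, J_CB = 1.67×10^-6 m⁴, so T_A = T₀·(J_AC/a)/((J_AC/a)+(J_CB/b)) = 643.8 N·m, T_B = 100.2 N·m.

644 N·m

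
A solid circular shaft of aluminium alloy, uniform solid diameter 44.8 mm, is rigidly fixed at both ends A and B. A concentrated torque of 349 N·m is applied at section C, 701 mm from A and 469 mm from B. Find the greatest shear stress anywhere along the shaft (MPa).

With uniform GJ and both ends fixed, compatibility θ_AC = θ_CB gives T_A·a = T_B·b, together with T_A + T_B = T₀.
T_A = T₀·b/(a+b) = 349.0·469/1170 = 139.9 N·m; T_B = 209.1 N·m.
τ in each portion: τ_AC = 7.92×10^6 Pa, τ_CB = 1.18×10^7 Pa; maximum is in CB.
τ_max = T_CB·r/J = 209.1·0.0224/3.95×10^-7 = 1.184×10^7 Pa.

11.8 MPa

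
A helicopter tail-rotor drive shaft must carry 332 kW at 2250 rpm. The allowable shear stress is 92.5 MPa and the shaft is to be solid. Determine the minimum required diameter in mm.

42.6 mm

ω = 2π·2250/60 = 235.6 rad/s, so T = P/ω = 332×10³ / 235.6 = 1409 N·m.
For a solid shaft τ_max = 16T/(πd³), so d = (16T/(π τ_allow))^(1/3) = (16·1409/(π·9.25×10^7))^(1/3) = 0.04265 m.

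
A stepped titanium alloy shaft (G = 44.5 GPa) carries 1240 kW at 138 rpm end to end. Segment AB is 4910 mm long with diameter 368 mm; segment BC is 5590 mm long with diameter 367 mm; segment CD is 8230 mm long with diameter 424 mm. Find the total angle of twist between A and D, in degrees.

ω = 2π·138/60 = 14.45 rad/s, so T = P/ω = 1240×10³ / 14.45 = 85810 N·m.
J_AB = π(0.368)⁴/32 = 1.80×10^-3 m⁴; J_BC = π(0.367)⁴/32 = 1.78×10^-3 m⁴; J_CD = π(0.424)⁴/32 = 3.17×10^-3 m⁴.
θ = (T/G)·Σ L_i/J_i = (85810/44.5×10⁹)·(4.91/1.80×10^-3 + 5.59/1.78×10^-3 + 8.23/3.17×10^-3) = 0.01631 rad.

0.935°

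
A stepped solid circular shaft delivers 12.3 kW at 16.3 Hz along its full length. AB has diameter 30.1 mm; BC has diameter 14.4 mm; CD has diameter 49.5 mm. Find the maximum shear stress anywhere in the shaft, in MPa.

205 MPa

ω = 2π·16.3 = 102.4 rad/s, so T = P/ω = 12.3×10³ / 102.4 = 120.1 N·m.
Under the same torque, τ_max = 16T/(πd³) is largest where d is smallest — segment BC (d = 14.4 mm).
τ_max = 16·120.1/(π·(0.0144)³) = 2.048×10^8 Pa.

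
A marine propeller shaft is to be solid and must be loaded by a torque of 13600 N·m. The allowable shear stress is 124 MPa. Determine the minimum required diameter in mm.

For a solid shaft τ_max = 16T/(πd³), so d = (16T/(π τ_allow))^(1/3) = (16·13600/(π·1.24×10^8))^(1/3) = 0.08236 m.

82.4 mm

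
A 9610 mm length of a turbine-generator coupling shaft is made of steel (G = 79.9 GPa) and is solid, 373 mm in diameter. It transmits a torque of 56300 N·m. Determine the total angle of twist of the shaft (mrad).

3.56 mrad

J = πd⁴/32 = π(0.373)⁴/32 = 1.900×10^-3 m⁴.
θ = T·L/(G·J) = 56300 × 9.61 / (79.9×10⁹ × 1.900×10^-3) = 3.563×10^-3 rad.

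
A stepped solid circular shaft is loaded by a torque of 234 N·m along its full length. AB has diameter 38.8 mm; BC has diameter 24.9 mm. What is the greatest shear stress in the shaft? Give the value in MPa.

Under the same torque, τ_max = 16T/(πd³) is largest where d is smallest — segment BC (d = 24.9 mm).
τ_max = 16·234.0/(π·(0.0249)³) = 7.719×10^7 Pa.

77.2 MPa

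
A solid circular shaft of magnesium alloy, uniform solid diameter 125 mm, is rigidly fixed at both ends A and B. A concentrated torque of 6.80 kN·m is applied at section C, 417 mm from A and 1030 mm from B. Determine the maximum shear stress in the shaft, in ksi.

1.83 ksi

With uniform GJ and both ends fixed, compatibility θ_AC = θ_CB gives T_A·a = T_B·b, together with T_A + T_B = T₀.
T_A = T₀·b/(a+b) = 6800·1030/1447 = 4840 N·m; T_B = 1960 N·m.
τ in each portion: τ_AC = 1.26×10^7 Pa, τ_CB = 5.11×10^6 Pa; maximum is in AC.
τ_max = T_AC·r/J = 4840·0.0625/2.40×10^-5 = 1.262×10^7 Pa.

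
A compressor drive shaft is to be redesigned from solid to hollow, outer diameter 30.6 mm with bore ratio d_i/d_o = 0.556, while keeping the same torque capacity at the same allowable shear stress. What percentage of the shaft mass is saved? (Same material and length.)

26.1 %

Equal τ_max and T ⇒ the solid shaft needs d_s³ = d_o³(1−k⁴), so d_s = 30.6·(1−0.556⁴)^(1/3) = 29.59 mm.
Area ratio A_h/A_s = d_o²(1−k²)/d_s² = (1−k²)/(1−k⁴)^(2/3) = 0.7387.
Mass saving = 1 − 0.7387 = 26.1 %.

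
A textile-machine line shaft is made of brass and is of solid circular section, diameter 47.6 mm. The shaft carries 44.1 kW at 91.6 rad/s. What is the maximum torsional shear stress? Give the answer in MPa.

22.7 MPa

ω = 91.6 rad/s, so T = P/ω = 44.1×10³ / 91.60 = 481.4 N·m.
J = πd⁴/32 = π(0.0476)⁴/32 = 5.040×10^-7 m⁴.
τ_max = T·r/J = 481.4 × 0.0238 / 5.040×10^-7 = 2.273×10^7 Pa.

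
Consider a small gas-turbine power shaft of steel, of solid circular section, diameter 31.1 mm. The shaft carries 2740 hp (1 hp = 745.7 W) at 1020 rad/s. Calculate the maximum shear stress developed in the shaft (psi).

ω = 1020 rad/s, so T = P/ω = 2740×745.7 / 1020 = 2003 N·m.
J = πd⁴/32 = π(0.0311)⁴/32 = 9.184×10^-8 m⁴.
τ_max = T·r/J = 2003 × 0.0156 / 9.184×10^-8 = 3.392×10^8 Pa.

49200 psi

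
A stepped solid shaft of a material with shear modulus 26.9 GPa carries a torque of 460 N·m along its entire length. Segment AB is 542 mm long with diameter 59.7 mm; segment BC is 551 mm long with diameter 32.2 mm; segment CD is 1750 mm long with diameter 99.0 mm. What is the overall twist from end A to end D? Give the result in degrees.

J_AB = π(0.0597)⁴/32 = 1.25×10^-6 m⁴; J_BC = π(0.0322)⁴/32 = 1.06×10^-7 m⁴; J_CD = π(0.0990)⁴/32 = 9.43×10^-6 m⁴.
θ = (T/G)·Σ L_i/J_i = (460.0/26.9×10⁹)·(0.542/1.25×10^-6 + 0.551/1.06×10^-7 + 1.75/9.43×10^-6) = 0.09988 rad.

5.72°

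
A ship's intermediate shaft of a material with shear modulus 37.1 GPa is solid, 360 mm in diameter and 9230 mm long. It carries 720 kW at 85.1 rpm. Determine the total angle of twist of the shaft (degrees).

ω = 2π·85.1/60 = 8.912 rad/s, so T = P/ω = 720×10³ / 8.912 = 80790 N·m.
J = πd⁴/32 = π(0.360)⁴/32 = 1.649×10^-3 m⁴.
θ = T·L/(G·J) = 80790 × 9.23 / (37.1×10⁹ × 1.649×10^-3) = 0.01219 rad.

0.698°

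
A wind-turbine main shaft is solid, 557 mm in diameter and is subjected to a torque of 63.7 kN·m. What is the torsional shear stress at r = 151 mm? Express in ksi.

0.148 ksi

J = πd⁴/32 = π(0.557)⁴/32 = 9.450×10^-3 m⁴.
Shear stress varies linearly with radius: τ = T·r/J = 63700 × 0.151 / 9.450×10^-3 = 1.018×10^6 Pa.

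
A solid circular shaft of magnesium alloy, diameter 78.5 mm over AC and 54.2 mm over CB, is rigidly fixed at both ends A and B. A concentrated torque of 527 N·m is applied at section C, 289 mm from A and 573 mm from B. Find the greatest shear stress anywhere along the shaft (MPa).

4.98 MPa

Compatibility: T_A·a/J_AC = T_B·b/J_CB with T_A + T_B = T₀.
J_AC = 3.73×10^-6 m⁴, J_CB = 8.47×10^-7 m⁴, so T_A = T₀·(J_AC/a)/((J_AC/a)+(J_CB/b)) = 472.8 N·m, T_B = 54.19 N·m.
τ in each portion: τ_AC = 4.98×10^6 Pa, τ_CB = 1.73×10^6 Pa; maximum is in AC.
τ_max = T_AC·r/J = 472.8·0.0393/3.73×10^-6 = 4.978×10^6 Pa.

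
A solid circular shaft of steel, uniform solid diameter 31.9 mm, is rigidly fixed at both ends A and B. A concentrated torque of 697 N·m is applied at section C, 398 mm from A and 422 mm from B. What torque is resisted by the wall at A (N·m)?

359 N·m

With uniform GJ and both ends fixed, compatibility θ_AC = θ_CB gives T_A·a = T_B·b, together with T_A + T_B = T₀.
T_A = T₀·b/(a+b) = 697.0·422/820.0 = 358.7 N·m; T_B = 338.3 N·m.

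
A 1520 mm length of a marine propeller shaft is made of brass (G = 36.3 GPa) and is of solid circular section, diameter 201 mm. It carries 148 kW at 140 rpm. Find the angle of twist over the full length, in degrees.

ω = 2π·140/60 = 14.66 rad/s, so T = P/ω = 148×10³ / 14.66 = 10090 N·m.
J = πd⁴/32 = π(0.201)⁴/32 = 1.602×10^-4 m⁴.
θ = T·L/(G·J) = 10090 × 1.52 / (36.3×10⁹ × 1.602×10^-4) = 2.638×10^-3 rad.

0.151°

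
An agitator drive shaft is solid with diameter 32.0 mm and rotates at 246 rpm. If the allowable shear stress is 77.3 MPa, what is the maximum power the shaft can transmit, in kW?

J = πd⁴/32 = π(0.0320)⁴/32 = 1.029×10^-7 m⁴.
T_max = τ_allow·J/r = 7.73×10^7 × 1.029×10^-7 / 0.0160 = 497.3 N·m.
ω = 2π·246/60 = 25.76 rad/s, so P_max = T_max·ω = 1.281×10^4 W.

12.8 kW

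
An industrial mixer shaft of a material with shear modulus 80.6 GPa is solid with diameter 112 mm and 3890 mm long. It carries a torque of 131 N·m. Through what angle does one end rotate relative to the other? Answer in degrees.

0.0234°

J = πd⁴/32 = π(0.112)⁴/32 = 1.545×10^-5 m⁴.
θ = T·L/(G·J) = 131.0 × 3.89 / (80.6×10⁹ × 1.545×10^-5) = 4.093×10^-4 rad.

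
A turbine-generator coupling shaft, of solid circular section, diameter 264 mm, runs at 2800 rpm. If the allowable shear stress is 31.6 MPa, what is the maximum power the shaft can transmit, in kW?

33500 kW

J = πd⁴/32 = π(0.264)⁴/32 = 4.769×10^-4 m⁴.
T_max = τ_allow·J/r = 3.16×10^7 × 4.769×10^-4 / 0.132 = 114200 N·m.
ω = 2π·2800/60 = 293.2 rad/s, so P_max = T_max·ω = 3.347×10^7 W.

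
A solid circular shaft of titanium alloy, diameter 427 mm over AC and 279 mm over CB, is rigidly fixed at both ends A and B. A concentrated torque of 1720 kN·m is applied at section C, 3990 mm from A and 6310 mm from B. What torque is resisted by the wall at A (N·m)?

1.54e6 N·m

Compatibility: T_A·a/J_AC = T_B·b/J_CB with T_A + T_B = T₀.
J_AC = 3.26×10^-3 m⁴, J_CB = 5.95×10^-4 m⁴, so T_A = T₀·(J_AC/a)/((J_AC/a)+(J_CB/b)) = 1.542e6 N·m, T_B = 177700 N·m.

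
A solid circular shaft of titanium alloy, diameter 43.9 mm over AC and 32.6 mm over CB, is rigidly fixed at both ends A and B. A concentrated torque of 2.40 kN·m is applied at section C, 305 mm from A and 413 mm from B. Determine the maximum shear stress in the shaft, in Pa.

1.18e8 Pa

Compatibility: T_A·a/J_AC = T_B·b/J_CB with T_A + T_B = T₀.
J_AC = 3.65×10^-7 m⁴, J_CB = 1.11×10^-7 m⁴, so T_A = T₀·(J_AC/a)/((J_AC/a)+(J_CB/b)) = 1960 N·m, T_B = 440.1 N·m.
τ in each portion: τ_AC = 1.18×10^8 Pa, τ_CB = 6.47×10^7 Pa; maximum is in AC.
τ_max = T_AC·r/J = 1960·0.0220/3.65×10^-7 = 1.180×10^8 Pa.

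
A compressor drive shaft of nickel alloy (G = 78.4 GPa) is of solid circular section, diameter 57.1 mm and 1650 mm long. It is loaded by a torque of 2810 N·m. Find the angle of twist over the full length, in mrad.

J = πd⁴/32 = π(0.0571)⁴/32 = 1.044×10^-6 m⁴.
θ = T·L/(G·J) = 2810 × 1.65 / (78.4×10⁹ × 1.044×10^-6) = 0.05667 rad.

56.7 mrad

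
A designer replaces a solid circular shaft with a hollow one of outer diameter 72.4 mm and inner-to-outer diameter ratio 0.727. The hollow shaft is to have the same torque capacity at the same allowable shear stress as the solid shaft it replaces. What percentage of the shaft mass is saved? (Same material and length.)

Equal τ_max and T ⇒ the solid shaft needs d_s³ = d_o³(1−k⁴), so d_s = 72.4·(1−0.727⁴)^(1/3) = 64.91 mm.
Area ratio A_h/A_s = d_o²(1−k²)/d_s² = (1−k²)/(1−k⁴)^(2/3) = 0.5865.
Mass saving = 1 − 0.5865 = 41.3 %.

41.3 %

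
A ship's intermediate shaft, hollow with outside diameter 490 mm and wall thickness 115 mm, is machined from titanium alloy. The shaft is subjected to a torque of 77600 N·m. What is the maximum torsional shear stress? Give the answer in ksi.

J = π(d_o⁴ − d_i⁴)/32 = π(0.490⁴ − 0.260⁴)/32 = 5.211×10^-3 m⁴.
τ_max = T·r/J = 77600 × 0.245 / 5.211×10^-3 = 3.648×10^6 Pa.

0.529 ksi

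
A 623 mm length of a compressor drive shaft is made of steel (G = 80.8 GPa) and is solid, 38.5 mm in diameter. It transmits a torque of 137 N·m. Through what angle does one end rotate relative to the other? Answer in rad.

J = πd⁴/32 = π(0.0385)⁴/32 = 2.157×10^-7 m⁴.
θ = T·L/(G·J) = 137.0 × 0.623 / (80.8×10⁹ × 2.157×10^-7) = 4.897×10^-3 rad.

0.00490 rad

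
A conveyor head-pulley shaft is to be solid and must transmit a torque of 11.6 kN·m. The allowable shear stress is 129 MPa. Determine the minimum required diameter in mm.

77.1 mm

For a solid shaft τ_max = 16T/(πd³), so d = (16T/(π τ_allow))^(1/3) = (16·11600/(π·1.29×10^8))^(1/3) = 0.07708 m.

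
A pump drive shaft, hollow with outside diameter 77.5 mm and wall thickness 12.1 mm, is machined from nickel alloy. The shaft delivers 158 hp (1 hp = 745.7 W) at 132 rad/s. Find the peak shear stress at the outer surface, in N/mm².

12.6 N/mm²

ω = 132 rad/s, so T = P/ω = 158×745.7 / 132.0 = 892.6 N·m.
J = π(d_o⁴ − d_i⁴)/32 = π(0.0775⁴ − 0.0533⁴)/32 = 2.749×10^-6 m⁴.
τ_max = T·r/J = 892.6 × 0.0387 / 2.749×10^-6 = 1.258×10^7 Pa.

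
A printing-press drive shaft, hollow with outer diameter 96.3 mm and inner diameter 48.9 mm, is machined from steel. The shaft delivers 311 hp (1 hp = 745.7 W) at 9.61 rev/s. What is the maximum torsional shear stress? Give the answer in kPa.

ω = 2π·9.61 = 60.38 rad/s, so T = P/ω = 311×745.7 / 60.38 = 3841 N·m.
J = π(d_o⁴ − d_i⁴)/32 = π(0.0963⁴ − 0.0489⁴)/32 = 7.882×10^-6 m⁴.
τ_max = T·r/J = 3841 × 0.0481 / 7.882×10^-6 = 2.346×10^7 Pa.

23500 kPa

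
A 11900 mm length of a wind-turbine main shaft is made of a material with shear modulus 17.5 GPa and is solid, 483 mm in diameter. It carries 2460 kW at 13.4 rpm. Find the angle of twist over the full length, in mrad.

223 mrad

ω = 2π·13.4/60 = 1.403 rad/s, so T = P/ω = 2460×10³ / 1.403 = 1.753e6 N·m.
J = πd⁴/32 = π(0.483)⁴/32 = 5.343×10^-3 m⁴.
θ = T·L/(G·J) = 1.753e6 × 11.9 / (17.5×10⁹ × 5.343×10^-3) = 0.2231 rad.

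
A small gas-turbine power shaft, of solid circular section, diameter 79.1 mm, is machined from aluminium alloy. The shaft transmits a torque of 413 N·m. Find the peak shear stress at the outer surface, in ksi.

0.616 ksi

J = πd⁴/32 = π(0.0791)⁴/32 = 3.843×10^-6 m⁴.
τ_max = T·r/J = 413.0 × 0.0395 / 3.843×10^-6 = 4.250×10^6 Pa.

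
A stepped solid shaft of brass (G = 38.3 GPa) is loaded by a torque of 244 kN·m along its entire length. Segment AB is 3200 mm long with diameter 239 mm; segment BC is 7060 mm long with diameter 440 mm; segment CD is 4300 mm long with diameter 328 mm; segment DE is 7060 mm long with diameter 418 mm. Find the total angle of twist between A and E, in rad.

J_AB = π(0.239)⁴/32 = 3.20×10^-4 m⁴; J_BC = π(0.440)⁴/32 = 3.68×10^-3 m⁴; J_CD = π(0.328)⁴/32 = 1.14×10^-3 m⁴; J_DE = π(0.418)⁴/32 = 3.00×10^-3 m⁴.
θ = (T/G)·Σ L_i/J_i = (244000/38.3×10⁹)·(3.20/3.20×10^-4 + 7.06/3.68×10^-3 + 4.30/1.14×10^-3 + 7.06/3.00×10^-3) = 0.1150 rad.

0.115 rad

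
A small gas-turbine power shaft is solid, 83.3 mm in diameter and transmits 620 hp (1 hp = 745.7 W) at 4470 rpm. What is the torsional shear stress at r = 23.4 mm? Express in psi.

709 psi

ω = 2π·4470/60 = 468.1 rad/s, so T = P/ω = 620×745.7 / 468.1 = 987.7 N·m.
J = πd⁴/32 = π(0.0833)⁴/32 = 4.727×10^-6 m⁴.
Shear stress varies linearly with radius: τ = T·r/J = 987.7 × 0.0234 / 4.727×10^-6 = 4.889×10^6 Pa.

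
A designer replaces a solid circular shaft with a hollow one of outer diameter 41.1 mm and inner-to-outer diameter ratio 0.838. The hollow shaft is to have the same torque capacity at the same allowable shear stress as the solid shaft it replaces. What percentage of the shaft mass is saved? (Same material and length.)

Equal τ_max and T ⇒ the solid shaft needs d_s³ = d_o³(1−k⁴), so d_s = 41.1·(1−0.838⁴)^(1/3) = 32.77 mm.
Area ratio A_h/A_s = d_o²(1−k²)/d_s² = (1−k²)/(1−k⁴)^(2/3) = 0.4684.
Mass saving = 1 − 0.4684 = 53.2 %.

53.2 %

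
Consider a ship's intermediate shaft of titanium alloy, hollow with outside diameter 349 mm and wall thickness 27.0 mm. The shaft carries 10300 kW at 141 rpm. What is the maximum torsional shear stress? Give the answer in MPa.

ω = 2π·141/60 = 14.77 rad/s, so T = P/ω = 10300×10³ / 14.77 = 697600 N·m.
J = π(d_o⁴ − d_i⁴)/32 = π(0.349⁴ − 0.295⁴)/32 = 7.130×10^-4 m⁴.
τ_max = T·r/J = 697600 × 0.174 / 7.130×10^-4 = 1.707×10^8 Pa.

171 MPa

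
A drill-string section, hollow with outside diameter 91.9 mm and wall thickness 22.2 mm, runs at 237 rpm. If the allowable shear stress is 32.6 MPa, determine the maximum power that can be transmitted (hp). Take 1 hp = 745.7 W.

154 hp

J = π(d_o⁴ − d_i⁴)/32 = π(0.0919⁴ − 0.0475⁴)/32 = 6.503×10^-6 m⁴.
T_max = τ_allow·J/r = 3.26×10^7 × 6.503×10^-6 / 0.0460 = 4614 N·m.
ω = 2π·237/60 = 24.82 rad/s, so P_max = T_max·ω = 1.145×10^5 W.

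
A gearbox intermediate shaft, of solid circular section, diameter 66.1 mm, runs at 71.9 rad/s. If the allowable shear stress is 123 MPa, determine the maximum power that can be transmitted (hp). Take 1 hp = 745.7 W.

673 hp

J = πd⁴/32 = π(0.0661)⁴/32 = 1.874×10^-6 m⁴.
T_max = τ_allow·J/r = 1.23×10^8 × 1.874×10^-6 / 0.0330 = 6975 N·m.
ω = 71.9 rad/s, so P_max = T_max·ω = 5.015×10^5 W.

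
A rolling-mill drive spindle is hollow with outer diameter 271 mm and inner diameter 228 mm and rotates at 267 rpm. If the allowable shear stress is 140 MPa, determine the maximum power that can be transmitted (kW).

J = π(d_o⁴ − d_i⁴)/32 = π(0.271⁴ − 0.228⁴)/32 = 2.642×10^-4 m⁴.
T_max = τ_allow·J/r = 1.40×10^8 × 2.642×10^-4 / 0.136 = 273000 N·m.
ω = 2π·267/60 = 27.96 rad/s, so P_max = T_max·ω = 7.633×10^6 W.

7630 kW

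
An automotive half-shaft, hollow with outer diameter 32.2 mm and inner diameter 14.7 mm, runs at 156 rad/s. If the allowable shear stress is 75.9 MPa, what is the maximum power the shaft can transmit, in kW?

74.2 kW

J = π(d_o⁴ − d_i⁴)/32 = π(0.0322⁴ − 0.0147⁴)/32 = 1.010×10^-7 m⁴.
T_max = τ_allow·J/r = 7.59×10^7 × 1.010×10^-7 / 0.0161 = 475.9 N·m.
ω = 156 rad/s, so P_max = T_max·ω = 7.425×10^4 W.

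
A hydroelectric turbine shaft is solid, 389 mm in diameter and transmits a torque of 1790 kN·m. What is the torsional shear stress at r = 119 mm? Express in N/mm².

J = πd⁴/32 = π(0.389)⁴/32 = 2.248×10^-3 m⁴.
Shear stress varies linearly with radius: τ = T·r/J = 1.790e6 × 0.119 / 2.248×10^-3 = 9.475×10^7 Pa.

94.8 N/mm²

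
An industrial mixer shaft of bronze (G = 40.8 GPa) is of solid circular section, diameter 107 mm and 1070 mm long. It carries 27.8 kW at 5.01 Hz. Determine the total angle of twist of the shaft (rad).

ω = 2π·5.01 = 31.48 rad/s, so T = P/ω = 27.8×10³ / 31.48 = 883.1 N·m.
J = πd⁴/32 = π(0.107)⁴/32 = 1.287×10^-5 m⁴.
θ = T·L/(G·J) = 883.1 × 1.07 / (40.8×10⁹ × 1.287×10^-5) = 1.800×10^-3 rad.

0.00180 rad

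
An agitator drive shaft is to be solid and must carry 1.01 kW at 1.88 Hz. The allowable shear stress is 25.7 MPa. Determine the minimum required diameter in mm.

25.7 mm

ω = 2π·1.88 = 11.81 rad/s, so T = P/ω = 1.01×10³ / 11.81 = 85.50 N·m.
For a solid shaft τ_max = 16T/(πd³), so d = (16T/(π τ_allow))^(1/3) = (16·85.50/(π·2.57×10^7))^(1/3) = 0.02568 m.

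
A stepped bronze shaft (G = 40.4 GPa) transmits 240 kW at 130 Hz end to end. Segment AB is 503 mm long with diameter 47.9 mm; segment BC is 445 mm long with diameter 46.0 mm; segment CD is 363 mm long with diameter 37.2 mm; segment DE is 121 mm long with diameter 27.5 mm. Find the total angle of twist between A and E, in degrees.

2.53°

ω = 2π·130 = 816.8 rad/s, so T = P/ω = 240×10³ / 816.8 = 293.8 N·m.
J_AB = π(0.0479)⁴/32 = 5.17×10^-7 m⁴; J_BC = π(0.0460)⁴/32 = 4.40×10^-7 m⁴; J_CD = π(0.0372)⁴/32 = 1.88×10^-7 m⁴; J_DE = π(0.0275)⁴/32 = 5.61×10^-8 m⁴.
θ = (T/G)·Σ L_i/J_i = (293.8/40.4×10⁹)·(0.503/5.17×10^-7 + 0.445/4.40×10^-7 + 0.363/1.88×10^-7 + 0.121/5.61×10^-8) = 0.04416 rad.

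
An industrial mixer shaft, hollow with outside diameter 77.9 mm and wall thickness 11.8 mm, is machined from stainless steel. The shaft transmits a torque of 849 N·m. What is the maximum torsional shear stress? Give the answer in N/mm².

J = π(d_o⁴ − d_i⁴)/32 = π(0.0779⁴ − 0.0543⁴)/32 = 2.762×10^-6 m⁴.
τ_max = T·r/J = 849.0 × 0.0390 / 2.762×10^-6 = 1.197×10^7 Pa.

12.0 N/mm²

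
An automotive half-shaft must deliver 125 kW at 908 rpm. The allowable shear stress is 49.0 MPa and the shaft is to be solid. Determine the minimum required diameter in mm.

51.5 mm

ω = 2π·908/60 = 95.09 rad/s, so T = P/ω = 125×10³ / 95.09 = 1315 N·m.
For a solid shaft τ_max = 16T/(πd³), so d = (16T/(π τ_allow))^(1/3) = (16·1315/(π·4.90×10^7))^(1/3) = 0.05151 m.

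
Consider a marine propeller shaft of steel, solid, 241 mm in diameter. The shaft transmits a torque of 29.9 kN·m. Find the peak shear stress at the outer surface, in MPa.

10.9 MPa

J = πd⁴/32 = π(0.241)⁴/32 = 3.312×10^-4 m⁴.
τ_max = T·r/J = 29900 × 0.120 / 3.312×10^-4 = 1.088×10^7 Pa.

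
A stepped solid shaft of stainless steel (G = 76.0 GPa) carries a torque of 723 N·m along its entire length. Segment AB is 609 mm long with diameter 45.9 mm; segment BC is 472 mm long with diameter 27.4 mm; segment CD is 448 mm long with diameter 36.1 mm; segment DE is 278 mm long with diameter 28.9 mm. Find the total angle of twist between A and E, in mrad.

J_AB = π(0.0459)⁴/32 = 4.36×10^-7 m⁴; J_BC = π(0.0274)⁴/32 = 5.53×10^-8 m⁴; J_CD = π(0.0361)⁴/32 = 1.67×10^-7 m⁴; J_DE = π(0.0289)⁴/32 = 6.85×10^-8 m⁴.
θ = (T/G)·Σ L_i/J_i = (723.0/76.0×10⁹)·(0.609/4.36×10^-7 + 0.472/5.53×10^-8 + 0.448/1.67×10^-7 + 0.278/6.85×10^-8) = 0.1586 rad.

159 mrad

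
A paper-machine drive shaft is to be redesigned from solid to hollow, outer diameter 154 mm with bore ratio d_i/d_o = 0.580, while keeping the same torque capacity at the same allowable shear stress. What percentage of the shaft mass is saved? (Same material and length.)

Equal τ_max and T ⇒ the solid shaft needs d_s³ = d_o³(1−k⁴), so d_s = 154·(1−0.580⁴)^(1/3) = 148.0 mm.
Area ratio A_h/A_s = d_o²(1−k²)/d_s² = (1−k²)/(1−k⁴)^(2/3) = 0.7189.
Mass saving = 1 − 0.7189 = 28.1 %.

28.1 %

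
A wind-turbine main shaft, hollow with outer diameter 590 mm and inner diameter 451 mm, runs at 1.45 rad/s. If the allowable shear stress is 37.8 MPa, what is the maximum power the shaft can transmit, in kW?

1460 kW

J = π(d_o⁴ − d_i⁴)/32 = π(0.590⁴ − 0.451⁴)/32 = 7.835×10^-3 m⁴.
T_max = τ_allow·J/r = 3.78×10^7 × 7.835×10^-3 / 0.295 = 1.004e6 N·m.
ω = 1.45 rad/s, so P_max = T_max·ω = 1.456×10^6 W.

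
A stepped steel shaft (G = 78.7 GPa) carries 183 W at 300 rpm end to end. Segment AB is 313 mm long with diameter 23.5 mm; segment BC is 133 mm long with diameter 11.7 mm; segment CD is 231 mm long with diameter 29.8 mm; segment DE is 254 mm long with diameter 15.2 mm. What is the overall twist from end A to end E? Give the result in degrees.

ω = 2π·300/60 = 31.42 rad/s, so T = P/ω = 183 / 31.42 = 5.825 N·m.
J_AB = π(0.0235)⁴/32 = 2.99×10^-8 m⁴; J_BC = π(0.0117)⁴/32 = 1.84×10^-9 m⁴; J_CD = π(0.0298)⁴/32 = 7.74×10^-8 m⁴; J_DE = π(0.0152)⁴/32 = 5.24×10^-9 m⁴.
θ = (T/G)·Σ L_i/J_i = (5.825/78.7×10⁹)·(0.313/2.99×10^-8 + 0.133/1.84×10^-9 + 0.231/7.74×10^-8 + 0.254/5.24×10^-9) = 9.933×10^-3 rad.

0.569°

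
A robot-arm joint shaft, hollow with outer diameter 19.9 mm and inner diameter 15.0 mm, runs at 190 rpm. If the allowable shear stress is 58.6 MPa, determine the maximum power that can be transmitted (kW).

1.22 kW

J = π(d_o⁴ − d_i⁴)/32 = π(0.0199⁴ − 0.0150⁴)/32 = 1.043×10^-8 m⁴.
T_max = τ_allow·J/r = 5.86×10^7 × 1.043×10^-8 / 0.00995 = 61.40 N·m.
ω = 2π·190/60 = 19.90 rad/s, so P_max = T_max·ω = 1222 W.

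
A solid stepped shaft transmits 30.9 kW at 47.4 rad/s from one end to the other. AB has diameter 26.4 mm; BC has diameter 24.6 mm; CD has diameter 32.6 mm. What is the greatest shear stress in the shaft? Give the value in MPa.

ω = 47.4 rad/s, so T = P/ω = 30.9×10³ / 47.40 = 651.9 N·m.
Under the same torque, τ_max = 16T/(πd³) is largest where d is smallest — segment BC (d = 24.6 mm).
τ_max = 16·651.9/(π·(0.0246)³) = 2.230×10^8 Pa.

223 MPa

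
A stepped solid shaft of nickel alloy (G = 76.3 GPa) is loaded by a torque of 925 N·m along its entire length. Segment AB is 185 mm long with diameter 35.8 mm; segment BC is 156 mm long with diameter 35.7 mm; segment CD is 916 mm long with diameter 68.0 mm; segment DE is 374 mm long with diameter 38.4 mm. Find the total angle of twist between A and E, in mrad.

J_AB = π(0.0358)⁴/32 = 1.61×10^-7 m⁴; J_BC = π(0.0357)⁴/32 = 1.59×10^-7 m⁴; J_CD = π(0.0680)⁴/32 = 2.10×10^-6 m⁴; J_DE = π(0.0384)⁴/32 = 2.13×10^-7 m⁴.
θ = (T/G)·Σ L_i/J_i = (925.0/76.3×10⁹)·(0.185/1.61×10^-7 + 0.156/1.59×10^-7 + 0.916/2.10×10^-6 + 0.374/2.13×10^-7) = 0.05230 rad.

52.3 mrad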